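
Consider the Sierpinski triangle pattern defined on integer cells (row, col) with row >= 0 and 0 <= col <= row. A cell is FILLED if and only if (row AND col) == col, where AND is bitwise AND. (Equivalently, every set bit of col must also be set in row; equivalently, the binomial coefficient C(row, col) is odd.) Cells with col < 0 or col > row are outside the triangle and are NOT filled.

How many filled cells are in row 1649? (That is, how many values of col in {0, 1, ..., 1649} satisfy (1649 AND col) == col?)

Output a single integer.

Answer: 64

Derivation:
1649 in binary = 11001110001
popcount(1649) = number of 1-bits in 11001110001 = 6
A col c satisfies (1649 AND c) == c iff every set bit of c is also set in 1649; each of the 6 set bits of 1649 can independently be on or off in c.
count = 2^6 = 64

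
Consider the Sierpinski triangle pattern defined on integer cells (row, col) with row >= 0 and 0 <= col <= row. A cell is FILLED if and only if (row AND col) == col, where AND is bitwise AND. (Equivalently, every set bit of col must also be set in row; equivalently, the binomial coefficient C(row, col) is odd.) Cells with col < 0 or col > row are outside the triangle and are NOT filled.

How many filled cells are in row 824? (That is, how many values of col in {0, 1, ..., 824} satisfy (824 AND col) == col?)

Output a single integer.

Answer: 32

Derivation:
824 in binary = 1100111000
popcount(824) = number of 1-bits in 1100111000 = 5
A col c satisfies (824 AND c) == c iff every set bit of c is also set in 824; each of the 5 set bits of 824 can independently be on or off in c.
count = 2^5 = 32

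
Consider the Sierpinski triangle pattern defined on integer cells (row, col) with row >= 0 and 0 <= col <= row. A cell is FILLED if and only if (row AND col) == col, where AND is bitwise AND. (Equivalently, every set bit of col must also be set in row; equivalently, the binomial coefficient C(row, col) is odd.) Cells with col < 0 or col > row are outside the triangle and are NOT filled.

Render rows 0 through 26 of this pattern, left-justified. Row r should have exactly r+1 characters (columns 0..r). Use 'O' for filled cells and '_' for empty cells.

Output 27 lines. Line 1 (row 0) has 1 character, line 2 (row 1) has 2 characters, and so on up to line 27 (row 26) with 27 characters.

Answer: O
OO
O_O
OOOO
O___O
OO__OO
O_O_O_O
OOOOOOOO
O_______O
OO______OO
O_O_____O_O
OOOO____OOOO
O___O___O___O
OO__OO__OO__OO
O_O_O_O_O_O_O_O
OOOOOOOOOOOOOOOO
O_______________O
OO______________OO
O_O_____________O_O
OOOO____________OOOO
O___O___________O___O
OO__OO__________OO__OO
O_O_O_O_________O_O_O_O
OOOOOOOO________OOOOOOOO
O_______O_______O_______O
OO______OO______OO______OO
O_O_____O_O_____O_O_____O_O

Derivation:
r0=0: O
r1=1: OO
r2=10: O_O
r3=11: OOOO
r4=100: O___O
r5=101: OO__OO
r6=110: O_O_O_O
r7=111: OOOOOOOO
r8=1000: O_______O
r9=1001: OO______OO
r10=1010: O_O_____O_O
r11=1011: OOOO____OOOO
r12=1100: O___O___O___O
r13=1101: OO__OO__OO__OO
r14=1110: O_O_O_O_O_O_O_O
r15=1111: OOOOOOOOOOOOOOOO
r16=10000: O_______________O
r17=10001: OO______________OO
r18=10010: O_O_____________O_O
r19=10011: OOOO____________OOOO
r20=10100: O___O___________O___O
r21=10101: OO__OO__________OO__OO
r22=10110: O_O_O_O_________O_O_O_O
r23=10111: OOOOOOOO________OOOOOOOO
r24=11000: O_______O_______O_______O
r25=11001: OO______OO______OO______OO
r26=11010: O_O_____O_O_____O_O_____O_O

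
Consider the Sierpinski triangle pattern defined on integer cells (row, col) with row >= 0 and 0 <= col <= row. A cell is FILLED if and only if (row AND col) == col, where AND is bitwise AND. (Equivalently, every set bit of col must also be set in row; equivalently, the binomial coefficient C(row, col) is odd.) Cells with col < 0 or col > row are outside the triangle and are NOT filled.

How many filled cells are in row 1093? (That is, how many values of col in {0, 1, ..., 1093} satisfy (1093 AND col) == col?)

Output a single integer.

1093 in binary = 10001000101
popcount(1093) = number of 1-bits in 10001000101 = 4
A col c satisfies (1093 AND c) == c iff every set bit of c is also set in 1093; each of the 4 set bits of 1093 can independently be on or off in c.
count = 2^4 = 16

Answer: 16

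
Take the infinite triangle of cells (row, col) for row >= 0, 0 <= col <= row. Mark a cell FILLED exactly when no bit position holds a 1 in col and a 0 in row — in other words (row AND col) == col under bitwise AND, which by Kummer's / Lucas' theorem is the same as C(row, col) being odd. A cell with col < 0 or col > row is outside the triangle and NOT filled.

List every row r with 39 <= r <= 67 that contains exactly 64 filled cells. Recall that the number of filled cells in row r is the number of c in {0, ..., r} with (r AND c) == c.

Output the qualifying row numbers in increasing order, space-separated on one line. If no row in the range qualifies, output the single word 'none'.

Row r has 2^popcount(r) filled cells, so we need popcount(r) = log2(64) = 6.
Scan r = 39..67 and keep those with exactly 6 one-bits:
r=39=100111 popcount=4 -> skip
r=40=101000 popcount=2 -> skip
r=41=101001 popcount=3 -> skip
r=42=101010 popcount=3 -> skip
r=43=101011 popcount=4 -> skip
r=44=101100 popcount=3 -> skip
r=45=101101 popcount=4 -> skip
r=46=101110 popcount=4 -> skip
r=47=101111 popcount=5 -> skip
r=48=110000 popcount=2 -> skip
r=49=110001 popcount=3 -> skip
r=50=110010 popcount=3 -> skip
r=51=110011 popcount=4 -> skip
r=52=110100 popcount=3 -> skip
r=53=110101 popcount=4 -> skip
r=54=110110 popcount=4 -> skip
r=55=110111 popcount=5 -> skip
r=56=111000 popcount=3 -> skip
r=57=111001 popcount=4 -> skip
r=58=111010 popcount=4 -> skip
r=59=111011 popcount=5 -> skip
r=60=111100 popcount=4 -> skip
r=61=111101 popcount=5 -> skip
r=62=111110 popcount=5 -> skip
r=63=111111 popcount=6 -> KEEP
r=64=1000000 popcount=1 -> skip
r=65=1000001 popcount=2 -> skip
r=66=1000010 popcount=2 -> skip
r=67=1000011 popcount=3 -> skip
Kept rows: 63

Answer: 63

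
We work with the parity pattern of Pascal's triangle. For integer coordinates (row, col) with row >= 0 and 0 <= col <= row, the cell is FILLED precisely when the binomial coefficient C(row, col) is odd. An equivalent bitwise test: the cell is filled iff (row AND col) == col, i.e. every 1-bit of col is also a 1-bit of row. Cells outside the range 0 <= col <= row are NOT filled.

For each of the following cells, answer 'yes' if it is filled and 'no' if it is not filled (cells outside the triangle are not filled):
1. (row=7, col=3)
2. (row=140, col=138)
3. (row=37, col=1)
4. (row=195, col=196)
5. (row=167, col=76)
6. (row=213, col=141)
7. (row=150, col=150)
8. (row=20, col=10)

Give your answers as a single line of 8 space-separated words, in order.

(7,3): row=0b111, col=0b11, row AND col = 0b11 = 3; 3 == 3 -> filled
(140,138): row=0b10001100, col=0b10001010, row AND col = 0b10001000 = 136; 136 != 138 -> empty
(37,1): row=0b100101, col=0b1, row AND col = 0b1 = 1; 1 == 1 -> filled
(195,196): col outside [0, 195] -> not filled
(167,76): row=0b10100111, col=0b1001100, row AND col = 0b100 = 4; 4 != 76 -> empty
(213,141): row=0b11010101, col=0b10001101, row AND col = 0b10000101 = 133; 133 != 141 -> empty
(150,150): row=0b10010110, col=0b10010110, row AND col = 0b10010110 = 150; 150 == 150 -> filled
(20,10): row=0b10100, col=0b1010, row AND col = 0b0 = 0; 0 != 10 -> empty

Answer: yes no yes no no no yes no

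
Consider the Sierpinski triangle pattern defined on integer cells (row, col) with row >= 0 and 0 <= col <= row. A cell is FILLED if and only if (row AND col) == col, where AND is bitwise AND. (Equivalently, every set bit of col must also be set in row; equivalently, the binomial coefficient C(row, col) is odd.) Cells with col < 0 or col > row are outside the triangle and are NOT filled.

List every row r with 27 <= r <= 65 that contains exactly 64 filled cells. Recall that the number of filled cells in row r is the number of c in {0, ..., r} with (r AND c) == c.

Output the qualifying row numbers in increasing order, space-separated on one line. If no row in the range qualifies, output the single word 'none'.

Row r has 2^popcount(r) filled cells, so we need popcount(r) = log2(64) = 6.
Scan r = 27..65 and keep those with exactly 6 one-bits:
r=27=11011 popcount=4 -> skip
r=28=11100 popcount=3 -> skip
r=29=11101 popcount=4 -> skip
r=30=11110 popcount=4 -> skip
r=31=11111 popcount=5 -> skip
r=32=100000 popcount=1 -> skip
r=33=100001 popcount=2 -> skip
r=34=100010 popcount=2 -> skip
r=35=100011 popcount=3 -> skip
r=36=100100 popcount=2 -> skip
r=37=100101 popcount=3 -> skip
r=38=100110 popcount=3 -> skip
r=39=100111 popcount=4 -> skip
r=40=101000 popcount=2 -> skip
r=41=101001 popcount=3 -> skip
r=42=101010 popcount=3 -> skip
r=43=101011 popcount=4 -> skip
r=44=101100 popcount=3 -> skip
r=45=101101 popcount=4 -> skip
r=46=101110 popcount=4 -> skip
r=47=101111 popcount=5 -> skip
r=48=110000 popcount=2 -> skip
r=49=110001 popcount=3 -> skip
r=50=110010 popcount=3 -> skip
r=51=110011 popcount=4 -> skip
r=52=110100 popcount=3 -> skip
r=53=110101 popcount=4 -> skip
r=54=110110 popcount=4 -> skip
r=55=110111 popcount=5 -> skip
r=56=111000 popcount=3 -> skip
r=57=111001 popcount=4 -> skip
r=58=111010 popcount=4 -> skip
r=59=111011 popcount=5 -> skip
r=60=111100 popcount=4 -> skip
r=61=111101 popcount=5 -> skip
r=62=111110 popcount=5 -> skip
r=63=111111 popcount=6 -> KEEP
r=64=1000000 popcount=1 -> skip
r=65=1000001 popcount=2 -> skip
Kept rows: 63

Answer: 63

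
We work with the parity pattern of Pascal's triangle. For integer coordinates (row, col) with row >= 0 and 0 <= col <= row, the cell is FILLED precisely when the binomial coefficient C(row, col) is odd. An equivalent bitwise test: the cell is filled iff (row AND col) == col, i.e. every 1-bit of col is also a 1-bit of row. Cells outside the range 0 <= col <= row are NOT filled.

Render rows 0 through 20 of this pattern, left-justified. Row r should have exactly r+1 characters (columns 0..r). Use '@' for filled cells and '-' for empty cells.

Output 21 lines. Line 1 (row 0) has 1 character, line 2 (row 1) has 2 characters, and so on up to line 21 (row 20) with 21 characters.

r0=0: @
r1=1: @@
r2=10: @-@
r3=11: @@@@
r4=100: @---@
r5=101: @@--@@
r6=110: @-@-@-@
r7=111: @@@@@@@@
r8=1000: @-------@
r9=1001: @@------@@
r10=1010: @-@-----@-@
r11=1011: @@@@----@@@@
r12=1100: @---@---@---@
r13=1101: @@--@@--@@--@@
r14=1110: @-@-@-@-@-@-@-@
r15=1111: @@@@@@@@@@@@@@@@
r16=10000: @---------------@
r17=10001: @@--------------@@
r18=10010: @-@-------------@-@
r19=10011: @@@@------------@@@@
r20=10100: @---@-----------@---@

Answer: @
@@
@-@
@@@@
@---@
@@--@@
@-@-@-@
@@@@@@@@
@-------@
@@------@@
@-@-----@-@
@@@@----@@@@
@---@---@---@
@@--@@--@@--@@
@-@-@-@-@-@-@-@
@@@@@@@@@@@@@@@@
@---------------@
@@--------------@@
@-@-------------@-@
@@@@------------@@@@
@---@-----------@---@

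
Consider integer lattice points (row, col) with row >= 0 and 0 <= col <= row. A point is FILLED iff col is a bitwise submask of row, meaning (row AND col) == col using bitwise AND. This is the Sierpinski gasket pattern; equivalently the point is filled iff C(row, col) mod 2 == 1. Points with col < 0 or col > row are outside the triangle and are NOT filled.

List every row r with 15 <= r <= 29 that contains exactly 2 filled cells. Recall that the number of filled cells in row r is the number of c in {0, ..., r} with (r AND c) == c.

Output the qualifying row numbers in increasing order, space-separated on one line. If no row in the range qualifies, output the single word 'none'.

Answer: 16

Derivation:
Row r has 2^popcount(r) filled cells, so we need popcount(r) = log2(2) = 1.
Scan r = 15..29 and keep those with exactly 1 one-bits:
r=15=1111 popcount=4 -> skip
r=16=10000 popcount=1 -> KEEP
r=17=10001 popcount=2 -> skip
r=18=10010 popcount=2 -> skip
r=19=10011 popcount=3 -> skip
r=20=10100 popcount=2 -> skip
r=21=10101 popcount=3 -> skip
r=22=10110 popcount=3 -> skip
r=23=10111 popcount=4 -> skip
r=24=11000 popcount=2 -> skip
r=25=11001 popcount=3 -> skip
r=26=11010 popcount=3 -> skip
r=27=11011 popcount=4 -> skip
r=28=11100 popcount=3 -> skip
r=29=11101 popcount=4 -> skip
Kept rows: 16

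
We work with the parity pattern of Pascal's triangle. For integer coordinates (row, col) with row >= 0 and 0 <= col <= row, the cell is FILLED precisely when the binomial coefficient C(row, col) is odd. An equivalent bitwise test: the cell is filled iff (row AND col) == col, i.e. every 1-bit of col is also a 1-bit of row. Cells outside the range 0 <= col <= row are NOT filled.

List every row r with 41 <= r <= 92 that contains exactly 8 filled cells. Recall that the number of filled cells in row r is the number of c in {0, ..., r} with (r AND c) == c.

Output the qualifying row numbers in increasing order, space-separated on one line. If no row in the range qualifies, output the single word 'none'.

Row r has 2^popcount(r) filled cells, so we need popcount(r) = log2(8) = 3.
Scan r = 41..92 and keep those with exactly 3 one-bits:
r=41=101001 popcount=3 -> KEEP
r=42=101010 popcount=3 -> KEEP
r=43=101011 popcount=4 -> skip
r=44=101100 popcount=3 -> KEEP
r=45=101101 popcount=4 -> skip
r=46=101110 popcount=4 -> skip
r=47=101111 popcount=5 -> skip
r=48=110000 popcount=2 -> skip
r=49=110001 popcount=3 -> KEEP
r=50=110010 popcount=3 -> KEEP
r=51=110011 popcount=4 -> skip
r=52=110100 popcount=3 -> KEEP
r=53=110101 popcount=4 -> skip
r=54=110110 popcount=4 -> skip
r=55=110111 popcount=5 -> skip
r=56=111000 popcount=3 -> KEEP
r=57=111001 popcount=4 -> skip
r=58=111010 popcount=4 -> skip
r=59=111011 popcount=5 -> skip
r=60=111100 popcount=4 -> skip
r=61=111101 popcount=5 -> skip
r=62=111110 popcount=5 -> skip
r=63=111111 popcount=6 -> skip
r=64=1000000 popcount=1 -> skip
r=65=1000001 popcount=2 -> skip
r=66=1000010 popcount=2 -> skip
r=67=1000011 popcount=3 -> KEEP
r=68=1000100 popcount=2 -> skip
r=69=1000101 popcount=3 -> KEEP
r=70=1000110 popcount=3 -> KEEP
r=71=1000111 popcount=4 -> skip
r=72=1001000 popcount=2 -> skip
r=73=1001001 popcount=3 -> KEEP
r=74=1001010 popcount=3 -> KEEP
r=75=1001011 popcount=4 -> skip
r=76=1001100 popcount=3 -> KEEP
r=77=1001101 popcount=4 -> skip
r=78=1001110 popcount=4 -> skip
r=79=1001111 popcount=5 -> skip
r=80=1010000 popcount=2 -> skip
r=81=1010001 popcount=3 -> KEEP
r=82=1010010 popcount=3 -> KEEP
r=83=1010011 popcount=4 -> skip
r=84=1010100 popcount=3 -> KEEP
r=85=1010101 popcount=4 -> skip
r=86=1010110 popcount=4 -> skip
r=87=1010111 popcount=5 -> skip
r=88=1011000 popcount=3 -> KEEP
r=89=1011001 popcount=4 -> skip
r=90=1011010 popcount=4 -> skip
r=91=1011011 popcount=5 -> skip
r=92=1011100 popcount=4 -> skip
Kept rows: 41 42 44 49 50 52 56 67 69 70 73 74 76 81 82 84 88

Answer: 41 42 44 49 50 52 56 67 69 70 73 74 76 81 82 84 88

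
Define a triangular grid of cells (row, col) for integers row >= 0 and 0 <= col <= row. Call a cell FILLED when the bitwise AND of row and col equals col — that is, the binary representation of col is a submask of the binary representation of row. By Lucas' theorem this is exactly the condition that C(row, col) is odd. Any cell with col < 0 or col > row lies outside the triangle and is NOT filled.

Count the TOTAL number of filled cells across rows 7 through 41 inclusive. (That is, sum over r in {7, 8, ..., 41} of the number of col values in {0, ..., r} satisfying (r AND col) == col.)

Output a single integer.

r7=111 pc3: +8 =8
r8=1000 pc1: +2 =10
r9=1001 pc2: +4 =14
r10=1010 pc2: +4 =18
r11=1011 pc3: +8 =26
r12=1100 pc2: +4 =30
r13=1101 pc3: +8 =38
r14=1110 pc3: +8 =46
r15=1111 pc4: +16 =62
r16=10000 pc1: +2 =64
r17=10001 pc2: +4 =68
r18=10010 pc2: +4 =72
r19=10011 pc3: +8 =80
r20=10100 pc2: +4 =84
r21=10101 pc3: +8 =92
r22=10110 pc3: +8 =100
r23=10111 pc4: +16 =116
r24=11000 pc2: +4 =120
r25=11001 pc3: +8 =128
r26=11010 pc3: +8 =136
r27=11011 pc4: +16 =152
r28=11100 pc3: +8 =160
r29=11101 pc4: +16 =176
r30=11110 pc4: +16 =192
r31=11111 pc5: +32 =224
r32=100000 pc1: +2 =226
r33=100001 pc2: +4 =230
r34=100010 pc2: +4 =234
r35=100011 pc3: +8 =242
r36=100100 pc2: +4 =246
r37=100101 pc3: +8 =254
r38=100110 pc3: +8 =262
r39=100111 pc4: +16 =278
r40=101000 pc2: +4 =282
r41=101001 pc3: +8 =290

Answer: 290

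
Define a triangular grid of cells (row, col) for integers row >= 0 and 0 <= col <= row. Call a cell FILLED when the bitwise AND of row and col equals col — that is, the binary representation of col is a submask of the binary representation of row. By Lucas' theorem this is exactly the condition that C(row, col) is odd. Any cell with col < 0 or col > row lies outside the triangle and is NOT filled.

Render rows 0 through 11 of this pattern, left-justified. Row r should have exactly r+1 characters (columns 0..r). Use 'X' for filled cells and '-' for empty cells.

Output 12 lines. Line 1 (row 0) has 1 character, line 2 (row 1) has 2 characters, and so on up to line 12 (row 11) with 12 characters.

r0=0: X
r1=1: XX
r2=10: X-X
r3=11: XXXX
r4=100: X---X
r5=101: XX--XX
r6=110: X-X-X-X
r7=111: XXXXXXXX
r8=1000: X-------X
r9=1001: XX------XX
r10=1010: X-X-----X-X
r11=1011: XXXX----XXXX

Answer: X
XX
X-X
XXXX
X---X
XX--XX
X-X-X-X
XXXXXXXX
X-------X
XX------XX
X-X-----X-X
XXXX----XXXX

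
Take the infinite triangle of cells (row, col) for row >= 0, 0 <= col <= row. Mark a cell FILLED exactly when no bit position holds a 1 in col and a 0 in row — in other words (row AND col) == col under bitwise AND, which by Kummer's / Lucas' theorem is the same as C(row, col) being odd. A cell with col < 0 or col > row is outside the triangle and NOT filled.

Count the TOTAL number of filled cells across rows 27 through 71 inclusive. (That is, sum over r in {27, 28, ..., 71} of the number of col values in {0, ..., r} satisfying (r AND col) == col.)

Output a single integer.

Answer: 628

Derivation:
r27=11011 pc4: +16 =16
r28=11100 pc3: +8 =24
r29=11101 pc4: +16 =40
r30=11110 pc4: +16 =56
r31=11111 pc5: +32 =88
r32=100000 pc1: +2 =90
r33=100001 pc2: +4 =94
r34=100010 pc2: +4 =98
r35=100011 pc3: +8 =106
r36=100100 pc2: +4 =110
r37=100101 pc3: +8 =118
r38=100110 pc3: +8 =126
r39=100111 pc4: +16 =142
r40=101000 pc2: +4 =146
r41=101001 pc3: +8 =154
r42=101010 pc3: +8 =162
r43=101011 pc4: +16 =178
r44=101100 pc3: +8 =186
r45=101101 pc4: +16 =202
r46=101110 pc4: +16 =218
r47=101111 pc5: +32 =250
r48=110000 pc2: +4 =254
r49=110001 pc3: +8 =262
r50=110010 pc3: +8 =270
r51=110011 pc4: +16 =286
r52=110100 pc3: +8 =294
r53=110101 pc4: +16 =310
r54=110110 pc4: +16 =326
r55=110111 pc5: +32 =358
r56=111000 pc3: +8 =366
r57=111001 pc4: +16 =382
r58=111010 pc4: +16 =398
r59=111011 pc5: +32 =430
r60=111100 pc4: +16 =446
r61=111101 pc5: +32 =478
r62=111110 pc5: +32 =510
r63=111111 pc6: +64 =574
r64=1000000 pc1: +2 =576
r65=1000001 pc2: +4 =580
r66=1000010 pc2: +4 =584
r67=1000011 pc3: +8 =592
r68=1000100 pc2: +4 =596
r69=1000101 pc3: +8 =604
r70=1000110 pc3: +8 =612
r71=1000111 pc4: +16 =628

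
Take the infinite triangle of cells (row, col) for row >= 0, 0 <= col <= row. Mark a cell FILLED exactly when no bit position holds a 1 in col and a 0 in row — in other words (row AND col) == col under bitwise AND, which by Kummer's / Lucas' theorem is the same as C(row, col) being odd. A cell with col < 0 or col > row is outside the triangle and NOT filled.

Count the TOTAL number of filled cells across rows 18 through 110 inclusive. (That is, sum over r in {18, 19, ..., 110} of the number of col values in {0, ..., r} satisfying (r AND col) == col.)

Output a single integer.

Answer: 1388

Derivation:
r18=10010 pc2: +4 =4
r19=10011 pc3: +8 =12
r20=10100 pc2: +4 =16
r21=10101 pc3: +8 =24
r22=10110 pc3: +8 =32
r23=10111 pc4: +16 =48
r24=11000 pc2: +4 =52
r25=11001 pc3: +8 =60
r26=11010 pc3: +8 =68
r27=11011 pc4: +16 =84
r28=11100 pc3: +8 =92
r29=11101 pc4: +16 =108
r30=11110 pc4: +16 =124
r31=11111 pc5: +32 =156
r32=100000 pc1: +2 =158
r33=100001 pc2: +4 =162
r34=100010 pc2: +4 =166
r35=100011 pc3: +8 =174
r36=100100 pc2: +4 =178
r37=100101 pc3: +8 =186
r38=100110 pc3: +8 =194
r39=100111 pc4: +16 =210
r40=101000 pc2: +4 =214
r41=101001 pc3: +8 =222
r42=101010 pc3: +8 =230
r43=101011 pc4: +16 =246
r44=101100 pc3: +8 =254
r45=101101 pc4: +16 =270
r46=101110 pc4: +16 =286
r47=101111 pc5: +32 =318
r48=110000 pc2: +4 =322
r49=110001 pc3: +8 =330
r50=110010 pc3: +8 =338
r51=110011 pc4: +16 =354
r52=110100 pc3: +8 =362
r53=110101 pc4: +16 =378
r54=110110 pc4: +16 =394
r55=110111 pc5: +32 =426
r56=111000 pc3: +8 =434
r57=111001 pc4: +16 =450
r58=111010 pc4: +16 =466
r59=111011 pc5: +32 =498
r60=111100 pc4: +16 =514
r61=111101 pc5: +32 =546
r62=111110 pc5: +32 =578
r63=111111 pc6: +64 =642
r64=1000000 pc1: +2 =644
r65=1000001 pc2: +4 =648
r66=1000010 pc2: +4 =652
r67=1000011 pc3: +8 =660
r68=1000100 pc2: +4 =664
r69=1000101 pc3: +8 =672
r70=1000110 pc3: +8 =680
r71=1000111 pc4: +16 =696
r72=1001000 pc2: +4 =700
r73=1001001 pc3: +8 =708
r74=1001010 pc3: +8 =716
r75=1001011 pc4: +16 =732
r76=1001100 pc3: +8 =740
r77=1001101 pc4: +16 =756
r78=1001110 pc4: +16 =772
r79=1001111 pc5: +32 =804
r80=1010000 pc2: +4 =808
r81=1010001 pc3: +8 =816
r82=1010010 pc3: +8 =824
r83=1010011 pc4: +16 =840
r84=1010100 pc3: +8 =848
r85=1010101 pc4: +16 =864
r86=1010110 pc4: +16 =880
r87=1010111 pc5: +32 =912
r88=1011000 pc3: +8 =920
r89=1011001 pc4: +16 =936
r90=1011010 pc4: +16 =952
r91=1011011 pc5: +32 =984
r92=1011100 pc4: +16 =1000
r93=1011101 pc5: +32 =1032
r94=1011110 pc5: +32 =1064
r95=1011111 pc6: +64 =1128
r96=1100000 pc2: +4 =1132
r97=1100001 pc3: +8 =1140
r98=1100010 pc3: +8 =1148
r99=1100011 pc4: +16 =1164
r100=1100100 pc3: +8 =1172
r101=1100101 pc4: +16 =1188
r102=1100110 pc4: +16 =1204
r103=1100111 pc5: +32 =1236
r104=1101000 pc3: +8 =1244
r105=1101001 pc4: +16 =1260
r106=1101010 pc4: +16 =1276
r107=1101011 pc5: +32 =1308
r108=1101100 pc4: +16 =1324
r109=1101101 pc5: +32 =1356
r110=1101110 pc5: +32 =1388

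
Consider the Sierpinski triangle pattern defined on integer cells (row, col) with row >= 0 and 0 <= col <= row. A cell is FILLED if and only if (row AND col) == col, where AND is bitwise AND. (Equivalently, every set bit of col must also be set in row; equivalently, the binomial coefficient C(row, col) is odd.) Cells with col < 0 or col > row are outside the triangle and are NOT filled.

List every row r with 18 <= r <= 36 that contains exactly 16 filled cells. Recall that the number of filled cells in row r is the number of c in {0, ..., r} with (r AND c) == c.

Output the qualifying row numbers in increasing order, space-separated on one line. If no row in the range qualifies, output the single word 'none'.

Row r has 2^popcount(r) filled cells, so we need popcount(r) = log2(16) = 4.
Scan r = 18..36 and keep those with exactly 4 one-bits:
r=18=10010 popcount=2 -> skip
r=19=10011 popcount=3 -> skip
r=20=10100 popcount=2 -> skip
r=21=10101 popcount=3 -> skip
r=22=10110 popcount=3 -> skip
r=23=10111 popcount=4 -> KEEP
r=24=11000 popcount=2 -> skip
r=25=11001 popcount=3 -> skip
r=26=11010 popcount=3 -> skip
r=27=11011 popcount=4 -> KEEP
r=28=11100 popcount=3 -> skip
r=29=11101 popcount=4 -> KEEP
r=30=11110 popcount=4 -> KEEP
r=31=11111 popcount=5 -> skip
r=32=100000 popcount=1 -> skip
r=33=100001 popcount=2 -> skip
r=34=100010 popcount=2 -> skip
r=35=100011 popcount=3 -> skip
r=36=100100 popcount=2 -> skip
Kept rows: 23 27 29 30

Answer: 23 27 29 30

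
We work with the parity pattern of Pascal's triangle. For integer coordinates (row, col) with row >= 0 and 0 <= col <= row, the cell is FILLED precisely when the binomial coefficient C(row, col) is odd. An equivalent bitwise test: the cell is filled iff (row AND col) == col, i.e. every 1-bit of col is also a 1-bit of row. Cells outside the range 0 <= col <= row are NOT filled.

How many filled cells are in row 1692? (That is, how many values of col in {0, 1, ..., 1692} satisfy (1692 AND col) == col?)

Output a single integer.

Answer: 64

Derivation:
1692 in binary = 11010011100
popcount(1692) = number of 1-bits in 11010011100 = 6
A col c satisfies (1692 AND c) == c iff every set bit of c is also set in 1692; each of the 6 set bits of 1692 can independently be on or off in c.
count = 2^6 = 64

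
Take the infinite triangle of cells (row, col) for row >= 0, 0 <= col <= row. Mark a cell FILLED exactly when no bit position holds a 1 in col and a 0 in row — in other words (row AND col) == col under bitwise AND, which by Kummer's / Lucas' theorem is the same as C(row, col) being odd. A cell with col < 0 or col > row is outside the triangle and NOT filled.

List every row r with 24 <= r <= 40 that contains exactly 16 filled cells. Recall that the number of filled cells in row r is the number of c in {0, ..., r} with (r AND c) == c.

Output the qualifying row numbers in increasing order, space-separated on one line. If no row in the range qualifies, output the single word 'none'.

Row r has 2^popcount(r) filled cells, so we need popcount(r) = log2(16) = 4.
Scan r = 24..40 and keep those with exactly 4 one-bits:
r=24=11000 popcount=2 -> skip
r=25=11001 popcount=3 -> skip
r=26=11010 popcount=3 -> skip
r=27=11011 popcount=4 -> KEEP
r=28=11100 popcount=3 -> skip
r=29=11101 popcount=4 -> KEEP
r=30=11110 popcount=4 -> KEEP
r=31=11111 popcount=5 -> skip
r=32=100000 popcount=1 -> skip
r=33=100001 popcount=2 -> skip
r=34=100010 popcount=2 -> skip
r=35=100011 popcount=3 -> skip
r=36=100100 popcount=2 -> skip
r=37=100101 popcount=3 -> skip
r=38=100110 popcount=3 -> skip
r=39=100111 popcount=4 -> KEEP
r=40=101000 popcount=2 -> skip
Kept rows: 27 29 30 39

Answer: 27 29 30 39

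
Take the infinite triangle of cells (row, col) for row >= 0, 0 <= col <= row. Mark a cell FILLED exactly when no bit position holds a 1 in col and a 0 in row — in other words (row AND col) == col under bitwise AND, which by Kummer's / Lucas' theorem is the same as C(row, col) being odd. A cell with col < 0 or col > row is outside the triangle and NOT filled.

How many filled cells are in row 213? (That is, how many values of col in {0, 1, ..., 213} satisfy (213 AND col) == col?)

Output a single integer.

213 in binary = 11010101
popcount(213) = number of 1-bits in 11010101 = 5
A col c satisfies (213 AND c) == c iff every set bit of c is also set in 213; each of the 5 set bits of 213 can independently be on or off in c.
count = 2^5 = 32

Answer: 32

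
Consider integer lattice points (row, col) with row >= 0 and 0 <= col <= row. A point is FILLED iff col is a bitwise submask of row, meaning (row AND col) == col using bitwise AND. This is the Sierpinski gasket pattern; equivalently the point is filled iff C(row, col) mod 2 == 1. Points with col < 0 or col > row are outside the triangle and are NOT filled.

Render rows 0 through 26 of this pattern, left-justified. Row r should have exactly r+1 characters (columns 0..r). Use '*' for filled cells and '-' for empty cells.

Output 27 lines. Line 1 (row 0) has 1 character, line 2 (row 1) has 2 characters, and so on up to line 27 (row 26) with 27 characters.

r0=0: *
r1=1: **
r2=10: *-*
r3=11: ****
r4=100: *---*
r5=101: **--**
r6=110: *-*-*-*
r7=111: ********
r8=1000: *-------*
r9=1001: **------**
r10=1010: *-*-----*-*
r11=1011: ****----****
r12=1100: *---*---*---*
r13=1101: **--**--**--**
r14=1110: *-*-*-*-*-*-*-*
r15=1111: ****************
r16=10000: *---------------*
r17=10001: **--------------**
r18=10010: *-*-------------*-*
r19=10011: ****------------****
r20=10100: *---*-----------*---*
r21=10101: **--**----------**--**
r22=10110: *-*-*-*---------*-*-*-*
r23=10111: ********--------********
r24=11000: *-------*-------*-------*
r25=11001: **------**------**------**
r26=11010: *-*-----*-*-----*-*-----*-*

Answer: *
**
*-*
****
*---*
**--**
*-*-*-*
********
*-------*
**------**
*-*-----*-*
****----****
*---*---*---*
**--**--**--**
*-*-*-*-*-*-*-*
****************
*---------------*
**--------------**
*-*-------------*-*
****------------****
*---*-----------*---*
**--**----------**--**
*-*-*-*---------*-*-*-*
********--------********
*-------*-------*-------*
**------**------**------**
*-*-----*-*-----*-*-----*-*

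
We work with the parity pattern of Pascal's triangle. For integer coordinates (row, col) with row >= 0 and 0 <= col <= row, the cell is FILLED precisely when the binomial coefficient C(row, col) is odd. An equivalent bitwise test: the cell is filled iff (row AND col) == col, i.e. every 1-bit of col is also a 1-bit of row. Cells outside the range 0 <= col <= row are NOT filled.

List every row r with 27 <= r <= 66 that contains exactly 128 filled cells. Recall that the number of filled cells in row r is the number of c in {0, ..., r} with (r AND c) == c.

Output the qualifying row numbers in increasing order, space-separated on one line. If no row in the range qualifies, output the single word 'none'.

Row r has 2^popcount(r) filled cells, so we need popcount(r) = log2(128) = 7.
Scan r = 27..66 and keep those with exactly 7 one-bits:
r=27=11011 popcount=4 -> skip
r=28=11100 popcount=3 -> skip
r=29=11101 popcount=4 -> skip
r=30=11110 popcount=4 -> skip
r=31=11111 popcount=5 -> skip
r=32=100000 popcount=1 -> skip
r=33=100001 popcount=2 -> skip
r=34=100010 popcount=2 -> skip
r=35=100011 popcount=3 -> skip
r=36=100100 popcount=2 -> skip
r=37=100101 popcount=3 -> skip
r=38=100110 popcount=3 -> skip
r=39=100111 popcount=4 -> skip
r=40=101000 popcount=2 -> skip
r=41=101001 popcount=3 -> skip
r=42=101010 popcount=3 -> skip
r=43=101011 popcount=4 -> skip
r=44=101100 popcount=3 -> skip
r=45=101101 popcount=4 -> skip
r=46=101110 popcount=4 -> skip
r=47=101111 popcount=5 -> skip
r=48=110000 popcount=2 -> skip
r=49=110001 popcount=3 -> skip
r=50=110010 popcount=3 -> skip
r=51=110011 popcount=4 -> skip
r=52=110100 popcount=3 -> skip
r=53=110101 popcount=4 -> skip
r=54=110110 popcount=4 -> skip
r=55=110111 popcount=5 -> skip
r=56=111000 popcount=3 -> skip
r=57=111001 popcount=4 -> skip
r=58=111010 popcount=4 -> skip
r=59=111011 popcount=5 -> skip
r=60=111100 popcount=4 -> skip
r=61=111101 popcount=5 -> skip
r=62=111110 popcount=5 -> skip
r=63=111111 popcount=6 -> skip
r=64=1000000 popcount=1 -> skip
r=65=1000001 popcount=2 -> skip
r=66=1000010 popcount=2 -> skip
Kept rows: none

Answer: none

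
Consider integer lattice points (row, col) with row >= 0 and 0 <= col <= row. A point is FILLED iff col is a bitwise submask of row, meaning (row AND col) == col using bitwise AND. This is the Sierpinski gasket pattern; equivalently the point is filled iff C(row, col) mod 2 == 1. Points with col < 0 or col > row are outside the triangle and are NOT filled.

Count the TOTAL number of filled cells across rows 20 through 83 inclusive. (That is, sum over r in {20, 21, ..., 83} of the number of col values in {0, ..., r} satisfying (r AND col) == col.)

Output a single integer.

r20=10100 pc2: +4 =4
r21=10101 pc3: +8 =12
r22=10110 pc3: +8 =20
r23=10111 pc4: +16 =36
r24=11000 pc2: +4 =40
r25=11001 pc3: +8 =48
r26=11010 pc3: +8 =56
r27=11011 pc4: +16 =72
r28=11100 pc3: +8 =80
r29=11101 pc4: +16 =96
r30=11110 pc4: +16 =112
r31=11111 pc5: +32 =144
r32=100000 pc1: +2 =146
r33=100001 pc2: +4 =150
r34=100010 pc2: +4 =154
r35=100011 pc3: +8 =162
r36=100100 pc2: +4 =166
r37=100101 pc3: +8 =174
r38=100110 pc3: +8 =182
r39=100111 pc4: +16 =198
r40=101000 pc2: +4 =202
r41=101001 pc3: +8 =210
r42=101010 pc3: +8 =218
r43=101011 pc4: +16 =234
r44=101100 pc3: +8 =242
r45=101101 pc4: +16 =258
r46=101110 pc4: +16 =274
r47=101111 pc5: +32 =306
r48=110000 pc2: +4 =310
r49=110001 pc3: +8 =318
r50=110010 pc3: +8 =326
r51=110011 pc4: +16 =342
r52=110100 pc3: +8 =350
r53=110101 pc4: +16 =366
r54=110110 pc4: +16 =382
r55=110111 pc5: +32 =414
r56=111000 pc3: +8 =422
r57=111001 pc4: +16 =438
r58=111010 pc4: +16 =454
r59=111011 pc5: +32 =486
r60=111100 pc4: +16 =502
r61=111101 pc5: +32 =534
r62=111110 pc5: +32 =566
r63=111111 pc6: +64 =630
r64=1000000 pc1: +2 =632
r65=1000001 pc2: +4 =636
r66=1000010 pc2: +4 =640
r67=1000011 pc3: +8 =648
r68=1000100 pc2: +4 =652
r69=1000101 pc3: +8 =660
r70=1000110 pc3: +8 =668
r71=1000111 pc4: +16 =684
r72=1001000 pc2: +4 =688
r73=1001001 pc3: +8 =696
r74=1001010 pc3: +8 =704
r75=1001011 pc4: +16 =720
r76=1001100 pc3: +8 =728
r77=1001101 pc4: +16 =744
r78=1001110 pc4: +16 =760
r79=1001111 pc5: +32 =792
r80=1010000 pc2: +4 =796
r81=1010001 pc3: +8 =804
r82=1010010 pc3: +8 =812
r83=1010011 pc4: +16 =828

Answer: 828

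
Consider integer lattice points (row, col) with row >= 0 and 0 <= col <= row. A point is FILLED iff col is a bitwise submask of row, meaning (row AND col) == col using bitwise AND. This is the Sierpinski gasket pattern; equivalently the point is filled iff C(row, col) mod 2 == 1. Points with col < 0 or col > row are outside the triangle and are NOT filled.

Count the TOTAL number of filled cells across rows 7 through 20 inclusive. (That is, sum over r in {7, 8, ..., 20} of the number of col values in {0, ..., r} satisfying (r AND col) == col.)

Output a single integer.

Answer: 84

Derivation:
r7=111 pc3: +8 =8
r8=1000 pc1: +2 =10
r9=1001 pc2: +4 =14
r10=1010 pc2: +4 =18
r11=1011 pc3: +8 =26
r12=1100 pc2: +4 =30
r13=1101 pc3: +8 =38
r14=1110 pc3: +8 =46
r15=1111 pc4: +16 =62
r16=10000 pc1: +2 =64
r17=10001 pc2: +4 =68
r18=10010 pc2: +4 =72
r19=10011 pc3: +8 =80
r20=10100 pc2: +4 =84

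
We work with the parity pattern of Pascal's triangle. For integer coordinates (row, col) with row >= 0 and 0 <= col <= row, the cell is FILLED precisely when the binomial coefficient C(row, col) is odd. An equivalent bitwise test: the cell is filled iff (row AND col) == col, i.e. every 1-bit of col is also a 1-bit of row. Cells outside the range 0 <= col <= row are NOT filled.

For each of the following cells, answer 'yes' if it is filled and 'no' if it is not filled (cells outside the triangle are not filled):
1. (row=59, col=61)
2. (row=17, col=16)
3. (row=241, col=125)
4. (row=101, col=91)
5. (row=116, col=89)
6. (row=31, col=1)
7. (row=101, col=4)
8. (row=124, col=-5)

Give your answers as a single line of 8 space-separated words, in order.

(59,61): col outside [0, 59] -> not filled
(17,16): row=0b10001, col=0b10000, row AND col = 0b10000 = 16; 16 == 16 -> filled
(241,125): row=0b11110001, col=0b1111101, row AND col = 0b1110001 = 113; 113 != 125 -> empty
(101,91): row=0b1100101, col=0b1011011, row AND col = 0b1000001 = 65; 65 != 91 -> empty
(116,89): row=0b1110100, col=0b1011001, row AND col = 0b1010000 = 80; 80 != 89 -> empty
(31,1): row=0b11111, col=0b1, row AND col = 0b1 = 1; 1 == 1 -> filled
(101,4): row=0b1100101, col=0b100, row AND col = 0b100 = 4; 4 == 4 -> filled
(124,-5): col outside [0, 124] -> not filled

Answer: no yes no no no yes yes no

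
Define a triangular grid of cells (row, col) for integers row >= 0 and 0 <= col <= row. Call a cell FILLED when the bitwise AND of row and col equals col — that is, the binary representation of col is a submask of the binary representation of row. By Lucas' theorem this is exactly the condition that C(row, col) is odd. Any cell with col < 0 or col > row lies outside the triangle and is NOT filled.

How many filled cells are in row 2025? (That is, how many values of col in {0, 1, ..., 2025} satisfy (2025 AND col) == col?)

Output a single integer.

Answer: 256

Derivation:
2025 in binary = 11111101001
popcount(2025) = number of 1-bits in 11111101001 = 8
A col c satisfies (2025 AND c) == c iff every set bit of c is also set in 2025; each of the 8 set bits of 2025 can independently be on or off in c.
count = 2^8 = 256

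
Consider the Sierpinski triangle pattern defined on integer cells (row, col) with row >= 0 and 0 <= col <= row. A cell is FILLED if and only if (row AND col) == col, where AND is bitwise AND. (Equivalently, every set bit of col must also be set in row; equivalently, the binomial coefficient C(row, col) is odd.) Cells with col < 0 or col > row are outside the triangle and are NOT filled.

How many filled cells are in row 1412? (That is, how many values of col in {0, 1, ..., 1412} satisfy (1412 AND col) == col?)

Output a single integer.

Answer: 16

Derivation:
1412 in binary = 10110000100
popcount(1412) = number of 1-bits in 10110000100 = 4
A col c satisfies (1412 AND c) == c iff every set bit of c is also set in 1412; each of the 4 set bits of 1412 can independently be on or off in c.
count = 2^4 = 16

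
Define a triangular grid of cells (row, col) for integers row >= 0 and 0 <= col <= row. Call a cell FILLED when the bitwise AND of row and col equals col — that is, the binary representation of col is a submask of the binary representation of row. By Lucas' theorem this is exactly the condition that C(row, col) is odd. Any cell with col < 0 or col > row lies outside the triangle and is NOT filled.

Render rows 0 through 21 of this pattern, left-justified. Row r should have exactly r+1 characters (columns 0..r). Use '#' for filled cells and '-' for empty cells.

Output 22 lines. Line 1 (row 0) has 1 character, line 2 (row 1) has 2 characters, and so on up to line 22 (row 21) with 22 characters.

Answer: #
##
#-#
####
#---#
##--##
#-#-#-#
########
#-------#
##------##
#-#-----#-#
####----####
#---#---#---#
##--##--##--##
#-#-#-#-#-#-#-#
################
#---------------#
##--------------##
#-#-------------#-#
####------------####
#---#-----------#---#
##--##----------##--##

Derivation:
r0=0: #
r1=1: ##
r2=10: #-#
r3=11: ####
r4=100: #---#
r5=101: ##--##
r6=110: #-#-#-#
r7=111: ########
r8=1000: #-------#
r9=1001: ##------##
r10=1010: #-#-----#-#
r11=1011: ####----####
r12=1100: #---#---#---#
r13=1101: ##--##--##--##
r14=1110: #-#-#-#-#-#-#-#
r15=1111: ################
r16=10000: #---------------#
r17=10001: ##--------------##
r18=10010: #-#-------------#-#
r19=10011: ####------------####
r20=10100: #---#-----------#---#
r21=10101: ##--##----------##--##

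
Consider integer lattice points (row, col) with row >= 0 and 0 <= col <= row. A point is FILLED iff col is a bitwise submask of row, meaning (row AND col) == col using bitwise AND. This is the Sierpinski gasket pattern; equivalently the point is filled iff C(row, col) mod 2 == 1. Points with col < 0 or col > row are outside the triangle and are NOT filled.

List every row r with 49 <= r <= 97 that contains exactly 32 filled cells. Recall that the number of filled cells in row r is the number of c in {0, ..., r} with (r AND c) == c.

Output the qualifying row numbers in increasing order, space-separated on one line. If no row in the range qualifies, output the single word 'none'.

Answer: 55 59 61 62 79 87 91 93 94

Derivation:
Row r has 2^popcount(r) filled cells, so we need popcount(r) = log2(32) = 5.
Scan r = 49..97 and keep those with exactly 5 one-bits:
r=49=110001 popcount=3 -> skip
r=50=110010 popcount=3 -> skip
r=51=110011 popcount=4 -> skip
r=52=110100 popcount=3 -> skip
r=53=110101 popcount=4 -> skip
r=54=110110 popcount=4 -> skip
r=55=110111 popcount=5 -> KEEP
r=56=111000 popcount=3 -> skip
r=57=111001 popcount=4 -> skip
r=58=111010 popcount=4 -> skip
r=59=111011 popcount=5 -> KEEP
r=60=111100 popcount=4 -> skip
r=61=111101 popcount=5 -> KEEP
r=62=111110 popcount=5 -> KEEP
r=63=111111 popcount=6 -> skip
r=64=1000000 popcount=1 -> skip
r=65=1000001 popcount=2 -> skip
r=66=1000010 popcount=2 -> skip
r=67=1000011 popcount=3 -> skip
r=68=1000100 popcount=2 -> skip
r=69=1000101 popcount=3 -> skip
r=70=1000110 popcount=3 -> skip
r=71=1000111 popcount=4 -> skip
r=72=1001000 popcount=2 -> skip
r=73=1001001 popcount=3 -> skip
r=74=1001010 popcount=3 -> skip
r=75=1001011 popcount=4 -> skip
r=76=1001100 popcount=3 -> skip
r=77=1001101 popcount=4 -> skip
r=78=1001110 popcount=4 -> skip
r=79=1001111 popcount=5 -> KEEP
r=80=1010000 popcount=2 -> skip
r=81=1010001 popcount=3 -> skip
r=82=1010010 popcount=3 -> skip
r=83=1010011 popcount=4 -> skip
r=84=1010100 popcount=3 -> skip
r=85=1010101 popcount=4 -> skip
r=86=1010110 popcount=4 -> skip
r=87=1010111 popcount=5 -> KEEP
r=88=1011000 popcount=3 -> skip
r=89=1011001 popcount=4 -> skip
r=90=1011010 popcount=4 -> skip
r=91=1011011 popcount=5 -> KEEP
r=92=1011100 popcount=4 -> skip
r=93=1011101 popcount=5 -> KEEP
r=94=1011110 popcount=5 -> KEEP
r=95=1011111 popcount=6 -> skip
r=96=1100000 popcount=2 -> skip
r=97=1100001 popcount=3 -> skip
Kept rows: 55 59 61 62 79 87 91 93 94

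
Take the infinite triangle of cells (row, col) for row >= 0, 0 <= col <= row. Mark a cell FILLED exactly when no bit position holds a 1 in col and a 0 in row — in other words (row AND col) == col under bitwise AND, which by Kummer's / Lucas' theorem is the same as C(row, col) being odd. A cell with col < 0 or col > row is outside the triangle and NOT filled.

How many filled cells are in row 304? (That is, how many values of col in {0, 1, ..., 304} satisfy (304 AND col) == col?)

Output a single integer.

Answer: 8

Derivation:
304 in binary = 100110000
popcount(304) = number of 1-bits in 100110000 = 3
A col c satisfies (304 AND c) == c iff every set bit of c is also set in 304; each of the 3 set bits of 304 can independently be on or off in c.
count = 2^3 = 8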